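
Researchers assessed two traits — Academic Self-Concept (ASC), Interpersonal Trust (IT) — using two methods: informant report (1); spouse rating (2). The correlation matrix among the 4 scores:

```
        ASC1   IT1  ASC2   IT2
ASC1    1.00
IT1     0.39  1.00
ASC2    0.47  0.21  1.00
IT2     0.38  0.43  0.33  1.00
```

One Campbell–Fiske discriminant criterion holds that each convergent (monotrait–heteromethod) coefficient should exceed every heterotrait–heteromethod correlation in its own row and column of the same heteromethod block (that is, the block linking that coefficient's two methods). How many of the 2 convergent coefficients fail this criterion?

Each convergent coefficient versus the relevant comparison correlations:
ASC (methods 1·2): 0.47 vs {0.38, 0.21} → pass.
IT (methods 1·2): 0.43 vs {0.21, 0.38} → pass.
0 of 2 fail.

0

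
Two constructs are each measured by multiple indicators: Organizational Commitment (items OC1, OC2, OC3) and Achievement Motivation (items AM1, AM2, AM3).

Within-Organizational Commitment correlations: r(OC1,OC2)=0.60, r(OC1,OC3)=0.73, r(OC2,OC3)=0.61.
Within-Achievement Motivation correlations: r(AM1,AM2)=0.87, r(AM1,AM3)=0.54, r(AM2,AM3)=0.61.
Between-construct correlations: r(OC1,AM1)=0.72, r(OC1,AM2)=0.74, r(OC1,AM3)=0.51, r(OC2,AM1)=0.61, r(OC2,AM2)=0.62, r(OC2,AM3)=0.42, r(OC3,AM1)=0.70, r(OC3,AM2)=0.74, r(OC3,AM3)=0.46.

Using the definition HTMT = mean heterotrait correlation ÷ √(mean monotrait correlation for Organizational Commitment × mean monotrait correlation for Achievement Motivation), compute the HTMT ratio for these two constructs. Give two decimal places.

Mean heterotrait r = 5.52/9 = 0.6133.
Mean within-OC = 1.94/3 = 0.6467; mean within-AM = 2.02/3 = 0.6733.
Geometric mean = √(0.6467 × 0.6733) = 0.6599.
HTMT = 0.6133 / 0.6599 = 0.93.

0.93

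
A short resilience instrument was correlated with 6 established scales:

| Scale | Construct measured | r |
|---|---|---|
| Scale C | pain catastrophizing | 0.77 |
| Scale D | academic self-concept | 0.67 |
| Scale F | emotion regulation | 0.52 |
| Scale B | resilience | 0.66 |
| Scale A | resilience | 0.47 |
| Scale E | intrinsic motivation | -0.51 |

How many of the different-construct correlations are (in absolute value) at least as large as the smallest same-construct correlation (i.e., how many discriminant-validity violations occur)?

4

Convergent (same construct = resilience): Scale B, Scale A.
Smallest convergent = 0.47. Discriminant |r|: 0.77, 0.67, 0.52, 0.51; count ≥ 0.47 → 4.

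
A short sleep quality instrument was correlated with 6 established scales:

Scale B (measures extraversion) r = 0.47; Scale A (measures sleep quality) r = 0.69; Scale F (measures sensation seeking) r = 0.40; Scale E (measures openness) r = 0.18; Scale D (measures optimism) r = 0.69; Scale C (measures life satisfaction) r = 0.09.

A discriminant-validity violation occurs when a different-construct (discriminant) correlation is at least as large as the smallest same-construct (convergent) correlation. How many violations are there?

1

Convergent (same construct = sleep quality): Scale A.
Smallest convergent = 0.69. Discriminant values: 0.47, 0.40, 0.18, 0.69, 0.09; count ≥ 0.69 → 1.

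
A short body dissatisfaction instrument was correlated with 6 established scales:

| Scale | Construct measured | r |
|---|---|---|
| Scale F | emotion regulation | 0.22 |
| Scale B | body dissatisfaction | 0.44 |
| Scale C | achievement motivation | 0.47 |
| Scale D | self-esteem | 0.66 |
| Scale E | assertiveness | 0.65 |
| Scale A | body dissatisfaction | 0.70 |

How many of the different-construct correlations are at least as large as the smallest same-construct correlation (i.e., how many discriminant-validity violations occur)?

3

Convergent (same construct = body dissatisfaction): Scale B, Scale A.
Smallest convergent = 0.44. Discriminant values: 0.22, 0.47, 0.66, 0.65; count ≥ 0.44 → 3.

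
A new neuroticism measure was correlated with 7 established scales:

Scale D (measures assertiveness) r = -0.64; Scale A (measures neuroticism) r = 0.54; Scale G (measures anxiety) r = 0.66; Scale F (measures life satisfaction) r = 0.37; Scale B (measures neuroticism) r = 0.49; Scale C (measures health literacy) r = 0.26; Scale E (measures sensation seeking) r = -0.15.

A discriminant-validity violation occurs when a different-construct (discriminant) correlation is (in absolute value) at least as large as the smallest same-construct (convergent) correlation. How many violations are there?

Convergent (same construct = neuroticism): Scale A, Scale B.
Smallest convergent = 0.49. Discriminant |r|: 0.64, 0.66, 0.37, 0.26, 0.15; count ≥ 0.49 → 2.

2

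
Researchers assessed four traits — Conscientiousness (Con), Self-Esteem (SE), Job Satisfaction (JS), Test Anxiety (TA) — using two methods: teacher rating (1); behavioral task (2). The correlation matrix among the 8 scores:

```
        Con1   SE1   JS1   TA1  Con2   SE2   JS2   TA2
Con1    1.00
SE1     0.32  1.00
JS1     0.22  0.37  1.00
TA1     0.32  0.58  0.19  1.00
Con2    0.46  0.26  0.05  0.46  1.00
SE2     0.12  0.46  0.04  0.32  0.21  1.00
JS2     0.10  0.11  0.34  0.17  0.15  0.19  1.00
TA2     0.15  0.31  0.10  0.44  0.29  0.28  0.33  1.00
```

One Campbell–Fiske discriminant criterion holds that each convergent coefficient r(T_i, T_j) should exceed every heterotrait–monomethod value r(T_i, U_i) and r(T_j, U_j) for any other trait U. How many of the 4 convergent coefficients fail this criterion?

Each convergent coefficient versus the relevant comparison correlations:
Con (methods 1·2): 0.46 vs {0.32, 0.21, 0.22, 0.15, 0.32, 0.29} → pass.
SE (methods 1·2): 0.46 vs {0.32, 0.21, 0.37, 0.19, 0.58, 0.28} → fail.
JS (methods 1·2): 0.34 vs {0.22, 0.15, 0.37, 0.19, 0.19, 0.33} → fail.
TA (methods 1·2): 0.44 vs {0.32, 0.29, 0.58, 0.28, 0.19, 0.33} → fail.
3 of 4 fail.

3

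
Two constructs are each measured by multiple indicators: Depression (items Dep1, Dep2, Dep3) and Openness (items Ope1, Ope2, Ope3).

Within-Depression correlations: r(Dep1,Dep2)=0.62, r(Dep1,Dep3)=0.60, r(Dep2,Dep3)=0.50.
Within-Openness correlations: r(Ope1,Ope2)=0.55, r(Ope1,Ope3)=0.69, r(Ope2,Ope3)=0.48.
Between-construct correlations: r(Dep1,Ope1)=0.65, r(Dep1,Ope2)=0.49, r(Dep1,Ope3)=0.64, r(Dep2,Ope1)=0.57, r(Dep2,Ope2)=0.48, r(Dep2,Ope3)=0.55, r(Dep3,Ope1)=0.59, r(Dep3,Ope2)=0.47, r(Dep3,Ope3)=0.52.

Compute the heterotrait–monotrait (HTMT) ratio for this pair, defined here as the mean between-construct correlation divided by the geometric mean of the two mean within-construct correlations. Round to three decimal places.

0.961

Mean heterotrait r = 4.96/9 = 0.5511.
Mean within-Dep = 1.72/3 = 0.5733; mean within-Ope = 1.72/3 = 0.5733.
Geometric mean = √(0.5733 × 0.5733) = 0.5733.
HTMT = 0.5511 / 0.5733 = 0.961.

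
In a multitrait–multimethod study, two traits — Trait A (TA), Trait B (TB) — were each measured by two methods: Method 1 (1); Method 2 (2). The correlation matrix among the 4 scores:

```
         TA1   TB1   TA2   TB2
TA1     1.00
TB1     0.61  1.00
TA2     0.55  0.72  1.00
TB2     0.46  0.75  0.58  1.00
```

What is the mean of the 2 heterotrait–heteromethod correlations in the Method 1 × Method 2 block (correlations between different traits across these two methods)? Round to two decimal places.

HTHM values (method 1 × method 2): 0.46, 0.72; mean = 1.18/2 = 0.59.

0.59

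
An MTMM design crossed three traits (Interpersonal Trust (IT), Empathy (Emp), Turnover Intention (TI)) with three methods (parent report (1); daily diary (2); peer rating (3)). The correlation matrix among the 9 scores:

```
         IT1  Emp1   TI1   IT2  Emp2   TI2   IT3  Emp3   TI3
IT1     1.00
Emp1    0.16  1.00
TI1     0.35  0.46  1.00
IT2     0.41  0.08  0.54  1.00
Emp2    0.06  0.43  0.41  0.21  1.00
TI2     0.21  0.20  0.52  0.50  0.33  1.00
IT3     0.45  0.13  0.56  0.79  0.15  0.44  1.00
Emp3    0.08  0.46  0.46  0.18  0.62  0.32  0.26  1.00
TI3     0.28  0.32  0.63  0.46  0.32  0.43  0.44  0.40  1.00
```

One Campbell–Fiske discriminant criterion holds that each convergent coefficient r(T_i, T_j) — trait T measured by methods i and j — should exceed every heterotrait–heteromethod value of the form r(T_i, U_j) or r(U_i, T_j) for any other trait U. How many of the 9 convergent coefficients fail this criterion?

5

Convergent coefficients and their comparison sets:
IT (methods 1·2): 0.41 vs {0.06, 0.08, 0.21, 0.54} → fail.
IT (methods 1·3): 0.45 vs {0.08, 0.13, 0.28, 0.56} → fail.
IT (methods 2·3): 0.79 vs {0.18, 0.15, 0.46, 0.44} → pass.
Emp (methods 1·2): 0.43 vs {0.08, 0.06, 0.20, 0.41} → pass.
Emp (methods 1·3): 0.46 vs {0.13, 0.08, 0.32, 0.46} → fail.
Emp (methods 2·3): 0.62 vs {0.15, 0.18, 0.32, 0.32} → pass.
TI (methods 1·2): 0.52 vs {0.54, 0.21, 0.41, 0.20} → fail.
TI (methods 1·3): 0.63 vs {0.56, 0.28, 0.46, 0.32} → pass.
TI (methods 2·3): 0.43 vs {0.44, 0.46, 0.32, 0.32} → fail.
5 of 9 fail.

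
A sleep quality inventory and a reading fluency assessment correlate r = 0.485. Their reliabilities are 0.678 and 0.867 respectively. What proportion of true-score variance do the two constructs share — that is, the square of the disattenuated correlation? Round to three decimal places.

Disattenuated r = 0.485 / √(0.678 × 0.867) = 0.485 / 0.7667 = 0.6326.
Shared true-score variance = 0.6326² = 0.4002 ≈ 0.400.

0.400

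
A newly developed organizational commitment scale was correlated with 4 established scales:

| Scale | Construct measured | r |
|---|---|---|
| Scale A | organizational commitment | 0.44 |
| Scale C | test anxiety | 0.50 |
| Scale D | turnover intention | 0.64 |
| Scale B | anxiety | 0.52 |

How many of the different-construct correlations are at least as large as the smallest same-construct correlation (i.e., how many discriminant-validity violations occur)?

3

Convergent (same construct = organizational commitment): Scale A.
Smallest convergent = 0.44. Discriminant values: 0.50, 0.64, 0.52; count ≥ 0.44 → 3.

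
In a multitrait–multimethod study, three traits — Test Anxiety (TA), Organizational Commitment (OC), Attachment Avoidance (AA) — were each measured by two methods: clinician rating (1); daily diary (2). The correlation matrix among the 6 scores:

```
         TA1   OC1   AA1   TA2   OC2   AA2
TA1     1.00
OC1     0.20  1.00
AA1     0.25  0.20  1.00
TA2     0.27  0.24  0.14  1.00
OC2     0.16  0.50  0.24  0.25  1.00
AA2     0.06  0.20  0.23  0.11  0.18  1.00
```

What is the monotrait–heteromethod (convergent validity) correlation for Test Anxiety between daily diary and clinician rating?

0.27

Same trait (TA), different methods: r(TA2, TA1) = 0.27.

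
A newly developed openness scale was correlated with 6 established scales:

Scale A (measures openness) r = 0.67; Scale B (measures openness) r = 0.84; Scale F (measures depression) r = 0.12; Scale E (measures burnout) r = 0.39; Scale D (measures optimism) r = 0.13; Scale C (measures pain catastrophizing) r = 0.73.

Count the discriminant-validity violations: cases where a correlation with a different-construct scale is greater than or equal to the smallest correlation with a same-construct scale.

Convergent (same construct = openness): Scale A, Scale B.
Smallest convergent = 0.67. Discriminant values: 0.12, 0.39, 0.13, 0.73; count ≥ 0.67 → 1.

1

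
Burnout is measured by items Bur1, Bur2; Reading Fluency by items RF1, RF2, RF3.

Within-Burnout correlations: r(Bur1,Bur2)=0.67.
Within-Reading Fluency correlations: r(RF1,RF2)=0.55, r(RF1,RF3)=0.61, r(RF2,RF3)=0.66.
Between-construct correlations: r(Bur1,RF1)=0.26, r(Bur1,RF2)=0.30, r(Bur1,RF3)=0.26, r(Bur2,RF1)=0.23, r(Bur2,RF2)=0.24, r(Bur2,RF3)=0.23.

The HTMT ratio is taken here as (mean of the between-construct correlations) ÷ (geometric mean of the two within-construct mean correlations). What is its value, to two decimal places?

0.40

Mean between = 1.52/6 = 0.2533.
Mean within-Bur = 0.67/1 = 0.6700; mean within-RF = 1.82/3 = 0.6067.
Geometric mean = √(0.6700 × 0.6067) = 0.6376.
HTMT = 0.2533 / 0.6376 = 0.40.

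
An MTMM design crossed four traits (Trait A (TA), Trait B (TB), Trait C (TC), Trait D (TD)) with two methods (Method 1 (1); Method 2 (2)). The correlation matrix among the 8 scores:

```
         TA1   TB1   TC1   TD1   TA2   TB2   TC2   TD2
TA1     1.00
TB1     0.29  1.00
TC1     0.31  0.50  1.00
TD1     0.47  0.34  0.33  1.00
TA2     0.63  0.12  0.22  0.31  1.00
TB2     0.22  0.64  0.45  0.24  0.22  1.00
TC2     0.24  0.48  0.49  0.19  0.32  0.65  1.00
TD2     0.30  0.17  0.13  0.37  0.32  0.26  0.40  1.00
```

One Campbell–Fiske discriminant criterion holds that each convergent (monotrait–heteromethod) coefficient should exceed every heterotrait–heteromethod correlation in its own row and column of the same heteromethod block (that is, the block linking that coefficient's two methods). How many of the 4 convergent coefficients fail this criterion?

0

Checking each validity diagonal entry against its comparison values:
TA (methods 1·2): 0.63 vs {0.22, 0.12, 0.24, 0.22, 0.30, 0.31} → pass.
TB (methods 1·2): 0.64 vs {0.12, 0.22, 0.48, 0.45, 0.17, 0.24} → pass.
TC (methods 1·2): 0.49 vs {0.22, 0.24, 0.45, 0.48, 0.13, 0.19} → pass.
TD (methods 1·2): 0.37 vs {0.31, 0.30, 0.24, 0.17, 0.19, 0.13} → pass.
0 of 4 fail.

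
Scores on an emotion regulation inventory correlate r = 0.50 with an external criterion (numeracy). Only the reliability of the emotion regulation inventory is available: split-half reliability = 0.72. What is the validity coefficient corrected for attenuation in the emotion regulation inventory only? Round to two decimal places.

Single correction: r_c = r_obs / √r_xx = 0.50 / √0.72 = 0.50 / 0.8485 ≈ 0.59.

0.59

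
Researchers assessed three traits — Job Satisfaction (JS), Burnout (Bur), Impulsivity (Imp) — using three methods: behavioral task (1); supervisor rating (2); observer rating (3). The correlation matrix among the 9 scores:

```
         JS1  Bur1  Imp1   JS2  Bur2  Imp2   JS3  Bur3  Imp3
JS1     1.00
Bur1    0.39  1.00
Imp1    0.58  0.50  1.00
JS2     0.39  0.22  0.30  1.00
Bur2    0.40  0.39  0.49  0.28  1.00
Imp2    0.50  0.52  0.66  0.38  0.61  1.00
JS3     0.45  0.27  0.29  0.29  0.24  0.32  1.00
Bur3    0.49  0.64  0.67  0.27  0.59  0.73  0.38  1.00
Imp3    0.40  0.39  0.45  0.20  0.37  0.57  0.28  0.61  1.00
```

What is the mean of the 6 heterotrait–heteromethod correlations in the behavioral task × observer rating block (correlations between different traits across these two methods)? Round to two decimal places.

0.42

HTHM values (method 1 × method 3): 0.49, 0.40, 0.27, 0.39, 0.29, 0.67; mean = 2.51/6 = 0.42.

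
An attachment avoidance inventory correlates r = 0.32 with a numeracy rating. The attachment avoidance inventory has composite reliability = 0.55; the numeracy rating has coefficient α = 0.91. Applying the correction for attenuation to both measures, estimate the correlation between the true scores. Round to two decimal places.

r_true = r_obs / √(r_xx · r_yy) = 0.32 / √(0.55 × 0.91) = 0.32 / √0.5005 = 0.32 / 0.7075 ≈ 0.45.

0.45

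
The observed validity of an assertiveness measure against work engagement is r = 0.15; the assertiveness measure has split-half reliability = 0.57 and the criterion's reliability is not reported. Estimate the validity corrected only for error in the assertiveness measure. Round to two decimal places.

Single correction: r_c = r_obs / √r_xx = 0.15 / √0.57 = 0.15 / 0.7550 ≈ 0.20.

0.20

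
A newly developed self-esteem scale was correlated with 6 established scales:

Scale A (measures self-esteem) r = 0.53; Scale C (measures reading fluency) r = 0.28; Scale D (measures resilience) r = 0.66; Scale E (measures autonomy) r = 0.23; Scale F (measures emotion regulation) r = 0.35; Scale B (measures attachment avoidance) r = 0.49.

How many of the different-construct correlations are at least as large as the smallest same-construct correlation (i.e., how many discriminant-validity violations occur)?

Convergent (same construct = self-esteem): Scale A.
Smallest convergent = 0.53. Discriminant values: 0.28, 0.66, 0.23, 0.35, 0.49; count ≥ 0.53 → 1.

1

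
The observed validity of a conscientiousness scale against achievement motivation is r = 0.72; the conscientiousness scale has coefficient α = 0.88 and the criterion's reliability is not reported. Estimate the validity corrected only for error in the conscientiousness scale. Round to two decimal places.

0.77

Single correction: r_c = r_obs / √r_xx = 0.72 / √0.88 = 0.72 / 0.9381 ≈ 0.77.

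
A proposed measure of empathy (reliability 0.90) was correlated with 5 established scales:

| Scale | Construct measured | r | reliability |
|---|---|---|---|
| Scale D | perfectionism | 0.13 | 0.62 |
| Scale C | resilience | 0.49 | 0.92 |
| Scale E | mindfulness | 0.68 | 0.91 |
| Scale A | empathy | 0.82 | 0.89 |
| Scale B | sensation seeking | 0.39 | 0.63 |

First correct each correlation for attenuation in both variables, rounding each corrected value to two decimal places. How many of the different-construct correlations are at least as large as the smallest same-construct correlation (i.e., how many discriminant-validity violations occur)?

0

Disattenuated r (r / √(r_scale · r_new)):
  Scale D (disc): 0.13 / √(0.62·0.90) = 0.17
  Scale C (disc): 0.49 / √(0.92·0.90) = 0.54
  Scale E (disc): 0.68 / √(0.91·0.90) = 0.75
  Scale A (conv): 0.82 / √(0.89·0.90) = 0.92
  Scale B (disc): 0.39 / √(0.63·0.90) = 0.52
Smallest convergent = 0.92. Discriminant values: 0.17, 0.54, 0.75, 0.52; count ≥ 0.92 → 0.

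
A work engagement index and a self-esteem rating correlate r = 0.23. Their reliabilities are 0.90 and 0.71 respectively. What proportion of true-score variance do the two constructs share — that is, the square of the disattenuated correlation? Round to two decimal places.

Disattenuated r = 0.23 / √(0.90 × 0.71) = 0.23 / 0.7994 = 0.2877.
Shared true-score variance = 0.2877² = 0.0828 ≈ 0.08.

0.08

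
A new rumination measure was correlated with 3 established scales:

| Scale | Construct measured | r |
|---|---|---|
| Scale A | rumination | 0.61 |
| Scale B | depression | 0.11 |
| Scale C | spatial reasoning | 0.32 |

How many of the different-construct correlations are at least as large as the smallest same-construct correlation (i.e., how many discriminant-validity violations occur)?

0

Convergent (same construct = rumination): Scale A.
Smallest convergent = 0.61. Discriminant values: 0.11, 0.32; count ≥ 0.61 → 0.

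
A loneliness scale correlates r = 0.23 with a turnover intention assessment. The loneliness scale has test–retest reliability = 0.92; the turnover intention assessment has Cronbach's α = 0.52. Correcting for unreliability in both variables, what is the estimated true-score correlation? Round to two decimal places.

r_true = r_obs / √(r_xx · r_yy) = 0.23 / √(0.92 × 0.52) = 0.23 / √0.4784 = 0.23 / 0.6917 ≈ 0.33.

0.33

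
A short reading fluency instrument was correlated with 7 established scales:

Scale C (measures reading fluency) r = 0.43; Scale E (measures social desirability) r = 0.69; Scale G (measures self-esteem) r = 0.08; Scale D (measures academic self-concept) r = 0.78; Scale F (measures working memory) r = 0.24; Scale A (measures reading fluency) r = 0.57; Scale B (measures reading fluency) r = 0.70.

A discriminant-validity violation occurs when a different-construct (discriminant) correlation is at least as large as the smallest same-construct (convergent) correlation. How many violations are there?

2

Convergent (same construct = reading fluency): Scale C, Scale A, Scale B.
Smallest convergent = 0.43. Discriminant values: 0.69, 0.08, 0.78, 0.24; count ≥ 0.43 → 2.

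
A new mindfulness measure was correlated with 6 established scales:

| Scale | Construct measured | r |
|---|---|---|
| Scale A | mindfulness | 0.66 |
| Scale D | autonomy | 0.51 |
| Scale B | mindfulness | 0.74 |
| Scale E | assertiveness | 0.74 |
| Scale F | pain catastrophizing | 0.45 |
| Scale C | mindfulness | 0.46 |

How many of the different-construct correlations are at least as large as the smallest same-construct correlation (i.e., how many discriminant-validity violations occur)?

Convergent (same construct = mindfulness): Scale A, Scale B, Scale C.
Smallest convergent = 0.46. Discriminant values: 0.51, 0.74, 0.45; count ≥ 0.46 → 2.

2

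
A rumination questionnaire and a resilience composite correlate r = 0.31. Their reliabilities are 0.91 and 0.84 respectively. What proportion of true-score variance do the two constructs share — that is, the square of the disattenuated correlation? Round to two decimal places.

Disattenuated r = 0.31 / √(0.91 × 0.84) = 0.31 / 0.8743 = 0.3546.
Shared true-score variance = 0.3546² = 0.1257 ≈ 0.13.

0.13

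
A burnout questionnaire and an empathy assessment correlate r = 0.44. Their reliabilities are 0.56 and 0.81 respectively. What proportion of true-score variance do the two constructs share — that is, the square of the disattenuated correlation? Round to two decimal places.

Disattenuated r = 0.44 / √(0.56 × 0.81) = 0.44 / 0.6735 = 0.6533.
Shared true-score variance = 0.6533² = 0.4268 ≈ 0.43.

0.43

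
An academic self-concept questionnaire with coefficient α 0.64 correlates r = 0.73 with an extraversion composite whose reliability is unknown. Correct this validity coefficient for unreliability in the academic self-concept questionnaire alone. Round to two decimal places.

Single correction: r_c = r_obs / √r_xx = 0.73 / √0.64 = 0.73 / 0.8000 ≈ 0.91.

0.91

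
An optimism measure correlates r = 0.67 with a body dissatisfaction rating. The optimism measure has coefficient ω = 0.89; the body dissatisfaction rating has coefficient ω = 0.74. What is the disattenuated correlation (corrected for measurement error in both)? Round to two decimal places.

0.83

r_true = r_obs / √(r_xx · r_yy) = 0.67 / √(0.89 × 0.74) = 0.67 / √0.6586 = 0.67 / 0.8115 ≈ 0.83.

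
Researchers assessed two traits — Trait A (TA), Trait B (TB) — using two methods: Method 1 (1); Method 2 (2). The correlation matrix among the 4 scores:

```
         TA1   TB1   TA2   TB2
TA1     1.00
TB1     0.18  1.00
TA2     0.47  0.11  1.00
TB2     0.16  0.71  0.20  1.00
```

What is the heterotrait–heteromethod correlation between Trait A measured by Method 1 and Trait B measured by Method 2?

Different traits and methods: r(TA1, TB2) = 0.16.

0.16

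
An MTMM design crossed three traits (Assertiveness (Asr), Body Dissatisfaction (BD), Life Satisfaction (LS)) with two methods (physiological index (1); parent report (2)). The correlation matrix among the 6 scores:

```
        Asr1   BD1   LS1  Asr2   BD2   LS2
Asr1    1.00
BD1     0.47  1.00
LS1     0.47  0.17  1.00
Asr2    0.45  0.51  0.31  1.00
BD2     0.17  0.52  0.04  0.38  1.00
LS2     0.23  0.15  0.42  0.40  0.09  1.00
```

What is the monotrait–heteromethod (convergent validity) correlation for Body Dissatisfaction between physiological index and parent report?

Same trait (BD), different methods: r(BD1, BD2) = 0.52.

0.52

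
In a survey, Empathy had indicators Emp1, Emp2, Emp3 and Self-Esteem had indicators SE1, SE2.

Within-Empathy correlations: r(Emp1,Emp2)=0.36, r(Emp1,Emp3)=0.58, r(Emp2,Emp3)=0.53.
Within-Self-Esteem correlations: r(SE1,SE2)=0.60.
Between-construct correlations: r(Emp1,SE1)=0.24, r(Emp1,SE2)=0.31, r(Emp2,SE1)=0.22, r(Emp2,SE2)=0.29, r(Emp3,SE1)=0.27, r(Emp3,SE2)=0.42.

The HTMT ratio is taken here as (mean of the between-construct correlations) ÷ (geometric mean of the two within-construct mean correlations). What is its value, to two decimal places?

0.54

Mean heterotrait r = 1.75/6 = 0.2917.
Mean within-Emp = 1.47/3 = 0.4900; mean within-SE = 0.60/1 = 0.6000.
Geometric mean = √(0.4900 × 0.6000) = 0.5422.
HTMT = 0.2917 / 0.5422 = 0.54.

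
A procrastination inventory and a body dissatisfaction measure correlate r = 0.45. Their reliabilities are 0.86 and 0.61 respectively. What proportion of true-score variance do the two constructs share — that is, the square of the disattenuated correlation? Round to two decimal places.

0.39

Disattenuated r = 0.45 / √(0.86 × 0.61) = 0.45 / 0.7243 = 0.6213.
Shared true-score variance = 0.6213² = 0.3860 ≈ 0.39.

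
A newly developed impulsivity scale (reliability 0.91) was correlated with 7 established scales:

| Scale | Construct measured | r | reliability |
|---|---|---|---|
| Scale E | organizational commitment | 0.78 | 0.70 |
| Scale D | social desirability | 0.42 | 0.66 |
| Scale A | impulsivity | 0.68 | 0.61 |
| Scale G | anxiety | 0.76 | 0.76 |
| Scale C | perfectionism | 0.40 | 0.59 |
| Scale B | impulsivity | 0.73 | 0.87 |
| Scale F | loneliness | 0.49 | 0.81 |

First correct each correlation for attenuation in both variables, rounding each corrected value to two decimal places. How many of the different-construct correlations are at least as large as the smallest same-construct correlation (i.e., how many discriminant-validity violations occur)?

Disattenuated r (r / √(r_scale · r_new)):
  Scale E (disc): 0.78 / √(0.70·0.91) = 0.98
  Scale D (disc): 0.42 / √(0.66·0.91) = 0.54
  Scale A (conv): 0.68 / √(0.61·0.91) = 0.91
  Scale G (disc): 0.76 / √(0.76·0.91) = 0.91
  Scale C (disc): 0.40 / √(0.59·0.91) = 0.55
  Scale B (conv): 0.73 / √(0.87·0.91) = 0.82
  Scale F (disc): 0.49 / √(0.81·0.91) = 0.57
Smallest convergent = 0.82. Discriminant values: 0.98, 0.54, 0.91, 0.55, 0.57; count ≥ 0.82 → 2.

2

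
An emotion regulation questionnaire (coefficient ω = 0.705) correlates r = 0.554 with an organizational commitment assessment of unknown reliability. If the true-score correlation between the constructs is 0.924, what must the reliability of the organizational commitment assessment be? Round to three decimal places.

0.510

r_true = r_obs / √(r_xx · r_yy) ⇒ 0.924 = 0.554 / √(0.705 · r_yy).
√(0.705 · r_yy) = 0.554 / 0.924 = 0.5996; 0.705 · r_yy = 0.3595; r_yy = 0.3595 / 0.705 ≈ 0.510.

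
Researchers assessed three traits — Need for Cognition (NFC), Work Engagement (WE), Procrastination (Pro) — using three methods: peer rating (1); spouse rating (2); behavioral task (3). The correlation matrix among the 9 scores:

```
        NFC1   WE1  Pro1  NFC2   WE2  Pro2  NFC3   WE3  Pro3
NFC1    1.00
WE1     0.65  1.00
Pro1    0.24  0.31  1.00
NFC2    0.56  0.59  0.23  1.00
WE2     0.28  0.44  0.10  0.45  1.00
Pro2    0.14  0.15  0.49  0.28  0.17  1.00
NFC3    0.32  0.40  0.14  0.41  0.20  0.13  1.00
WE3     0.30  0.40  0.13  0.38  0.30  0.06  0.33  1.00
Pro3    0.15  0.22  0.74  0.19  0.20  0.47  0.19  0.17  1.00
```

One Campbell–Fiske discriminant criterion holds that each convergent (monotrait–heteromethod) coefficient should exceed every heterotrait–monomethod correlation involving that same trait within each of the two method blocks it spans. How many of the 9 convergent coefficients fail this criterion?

Checking each validity diagonal entry against its comparison values:
NFC (methods 1·2): 0.56 vs {0.65, 0.45, 0.24, 0.28} → fail.
NFC (methods 1·3): 0.32 vs {0.65, 0.33, 0.24, 0.19} → fail.
NFC (methods 2·3): 0.41 vs {0.45, 0.33, 0.28, 0.19} → fail.
WE (methods 1·2): 0.44 vs {0.65, 0.45, 0.31, 0.17} → fail.
WE (methods 1·3): 0.40 vs {0.65, 0.33, 0.31, 0.17} → fail.
WE (methods 2·3): 0.30 vs {0.45, 0.33, 0.17, 0.17} → fail.
Pro (methods 1·2): 0.49 vs {0.24, 0.28, 0.31, 0.17} → pass.
Pro (methods 1·3): 0.74 vs {0.24, 0.19, 0.31, 0.17} → pass.
Pro (methods 2·3): 0.47 vs {0.28, 0.19, 0.17, 0.17} → pass.
6 of 9 fail.

6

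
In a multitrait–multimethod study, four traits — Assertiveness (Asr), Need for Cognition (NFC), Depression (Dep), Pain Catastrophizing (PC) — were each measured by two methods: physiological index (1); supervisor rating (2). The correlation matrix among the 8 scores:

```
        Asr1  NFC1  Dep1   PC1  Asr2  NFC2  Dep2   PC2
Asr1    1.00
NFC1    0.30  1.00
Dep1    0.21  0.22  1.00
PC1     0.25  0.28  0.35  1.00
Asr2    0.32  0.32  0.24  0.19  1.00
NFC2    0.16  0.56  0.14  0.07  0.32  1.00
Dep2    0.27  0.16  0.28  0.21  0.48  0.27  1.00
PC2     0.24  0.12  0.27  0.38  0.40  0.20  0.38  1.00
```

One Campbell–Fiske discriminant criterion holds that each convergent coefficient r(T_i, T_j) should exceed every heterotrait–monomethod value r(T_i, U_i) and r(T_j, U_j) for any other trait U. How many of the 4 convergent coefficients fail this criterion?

3

Convergent coefficients and their comparison sets:
Asr (methods 1·2): 0.32 vs {0.30, 0.32, 0.21, 0.48, 0.25, 0.40} → fail.
NFC (methods 1·2): 0.56 vs {0.30, 0.32, 0.22, 0.27, 0.28, 0.20} → pass.
Dep (methods 1·2): 0.28 vs {0.21, 0.48, 0.22, 0.27, 0.35, 0.38} → fail.
PC (methods 1·2): 0.38 vs {0.25, 0.40, 0.28, 0.20, 0.35, 0.38} → fail.
3 of 4 fail.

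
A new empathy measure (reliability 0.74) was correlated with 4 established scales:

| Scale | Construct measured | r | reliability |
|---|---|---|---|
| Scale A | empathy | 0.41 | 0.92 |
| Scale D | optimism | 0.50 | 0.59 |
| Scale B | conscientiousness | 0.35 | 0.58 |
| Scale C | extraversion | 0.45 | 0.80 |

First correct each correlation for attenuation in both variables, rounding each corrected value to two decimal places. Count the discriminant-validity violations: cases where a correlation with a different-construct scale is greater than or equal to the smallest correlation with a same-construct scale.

Disattenuated r (r / √(r_scale · r_new)):
  Scale A (conv): 0.41 / √(0.92·0.74) = 0.50
  Scale D (disc): 0.50 / √(0.59·0.74) = 0.76
  Scale B (disc): 0.35 / √(0.58·0.74) = 0.53
  Scale C (disc): 0.45 / √(0.80·0.74) = 0.58
Smallest convergent = 0.50. Discriminant values: 0.76, 0.53, 0.58; count ≥ 0.50 → 3.

3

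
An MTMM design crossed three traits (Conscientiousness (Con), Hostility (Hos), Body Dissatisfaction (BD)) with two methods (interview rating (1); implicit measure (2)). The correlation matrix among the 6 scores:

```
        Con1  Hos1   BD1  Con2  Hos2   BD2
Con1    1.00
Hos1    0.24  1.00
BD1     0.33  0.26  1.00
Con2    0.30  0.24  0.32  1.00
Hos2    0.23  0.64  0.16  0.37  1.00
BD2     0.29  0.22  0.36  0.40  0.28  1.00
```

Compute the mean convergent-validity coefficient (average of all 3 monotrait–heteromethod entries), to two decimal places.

0.43

Convergent values: 0.30, 0.64, 0.36; mean = 1.30/3 = 0.43.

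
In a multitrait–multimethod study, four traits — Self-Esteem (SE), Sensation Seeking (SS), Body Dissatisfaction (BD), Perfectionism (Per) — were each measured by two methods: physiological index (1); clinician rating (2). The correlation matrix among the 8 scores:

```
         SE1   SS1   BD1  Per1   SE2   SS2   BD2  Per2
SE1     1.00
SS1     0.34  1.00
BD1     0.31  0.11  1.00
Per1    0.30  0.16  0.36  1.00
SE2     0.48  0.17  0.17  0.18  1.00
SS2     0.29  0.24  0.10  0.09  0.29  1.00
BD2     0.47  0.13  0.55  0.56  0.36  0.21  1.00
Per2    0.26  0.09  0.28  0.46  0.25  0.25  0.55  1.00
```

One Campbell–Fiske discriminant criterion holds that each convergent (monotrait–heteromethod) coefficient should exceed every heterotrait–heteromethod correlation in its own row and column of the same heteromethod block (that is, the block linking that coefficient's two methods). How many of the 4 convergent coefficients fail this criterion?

3

Checking each validity diagonal entry against its comparison values:
SE (methods 1·2): 0.48 vs {0.29, 0.17, 0.47, 0.17, 0.26, 0.18} → pass.
SS (methods 1·2): 0.24 vs {0.17, 0.29, 0.13, 0.10, 0.09, 0.09} → fail.
BD (methods 1·2): 0.55 vs {0.17, 0.47, 0.10, 0.13, 0.28, 0.56} → fail.
Per (methods 1·2): 0.46 vs {0.18, 0.26, 0.09, 0.09, 0.56, 0.28} → fail.
3 of 4 fail.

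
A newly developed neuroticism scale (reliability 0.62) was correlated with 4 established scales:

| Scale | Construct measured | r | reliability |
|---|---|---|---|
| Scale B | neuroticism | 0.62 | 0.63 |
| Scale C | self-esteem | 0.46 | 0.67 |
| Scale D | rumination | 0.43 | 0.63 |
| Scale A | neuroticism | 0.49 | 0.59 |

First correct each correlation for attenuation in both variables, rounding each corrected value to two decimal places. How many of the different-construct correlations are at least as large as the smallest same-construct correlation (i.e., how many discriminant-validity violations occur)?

0

Disattenuated r (r / √(r_scale · r_new)):
  Scale B (conv): 0.62 / √(0.63·0.62) = 0.99
  Scale C (disc): 0.46 / √(0.67·0.62) = 0.71
  Scale D (disc): 0.43 / √(0.63·0.62) = 0.69
  Scale A (conv): 0.49 / √(0.59·0.62) = 0.81
Smallest convergent = 0.81. Discriminant values: 0.71, 0.69; count ≥ 0.81 → 0.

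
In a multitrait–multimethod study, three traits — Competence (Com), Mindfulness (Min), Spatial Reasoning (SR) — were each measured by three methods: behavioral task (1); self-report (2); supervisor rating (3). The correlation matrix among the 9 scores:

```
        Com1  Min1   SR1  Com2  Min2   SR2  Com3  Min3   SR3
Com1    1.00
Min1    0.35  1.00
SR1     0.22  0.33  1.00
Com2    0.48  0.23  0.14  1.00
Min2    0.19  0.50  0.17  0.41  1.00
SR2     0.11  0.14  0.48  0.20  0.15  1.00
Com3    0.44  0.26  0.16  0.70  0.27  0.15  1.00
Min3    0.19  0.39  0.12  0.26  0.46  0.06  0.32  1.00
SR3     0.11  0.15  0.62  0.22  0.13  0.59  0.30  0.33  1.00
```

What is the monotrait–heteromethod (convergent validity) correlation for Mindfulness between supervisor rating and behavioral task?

0.39

Same trait (Min), different methods: r(Min3, Min1) = 0.39.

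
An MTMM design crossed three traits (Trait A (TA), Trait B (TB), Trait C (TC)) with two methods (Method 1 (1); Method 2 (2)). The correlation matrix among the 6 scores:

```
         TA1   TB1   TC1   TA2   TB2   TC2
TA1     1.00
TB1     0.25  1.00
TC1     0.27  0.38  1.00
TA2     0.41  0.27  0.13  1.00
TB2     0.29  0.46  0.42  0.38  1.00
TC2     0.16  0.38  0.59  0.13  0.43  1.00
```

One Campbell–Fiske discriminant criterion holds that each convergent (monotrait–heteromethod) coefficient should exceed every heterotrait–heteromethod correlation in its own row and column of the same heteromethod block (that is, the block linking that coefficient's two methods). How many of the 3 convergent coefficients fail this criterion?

0

Convergent coefficients and their comparison sets:
TA (methods 1·2): 0.41 vs {0.29, 0.27, 0.16, 0.13} → pass.
TB (methods 1·2): 0.46 vs {0.27, 0.29, 0.38, 0.42} → pass.
TC (methods 1·2): 0.59 vs {0.13, 0.16, 0.42, 0.38} → pass.
0 of 3 fail.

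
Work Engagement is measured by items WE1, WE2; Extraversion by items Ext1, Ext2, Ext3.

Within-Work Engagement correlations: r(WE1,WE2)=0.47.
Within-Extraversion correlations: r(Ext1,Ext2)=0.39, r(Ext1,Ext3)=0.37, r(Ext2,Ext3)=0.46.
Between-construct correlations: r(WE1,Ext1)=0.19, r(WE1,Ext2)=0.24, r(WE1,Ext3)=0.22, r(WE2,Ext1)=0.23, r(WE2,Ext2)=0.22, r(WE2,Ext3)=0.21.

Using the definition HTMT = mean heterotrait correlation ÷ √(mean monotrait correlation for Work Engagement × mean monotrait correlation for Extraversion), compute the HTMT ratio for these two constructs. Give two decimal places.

Between-construct mean = 1.31/6 = 0.2183.
Mean within-WE = 0.47/1 = 0.4700; mean within-Ext = 1.22/3 = 0.4067.
Geometric mean = √(0.4700 × 0.4067) = 0.4372.
HTMT = 0.2183 / 0.4372 = 0.50.

0.50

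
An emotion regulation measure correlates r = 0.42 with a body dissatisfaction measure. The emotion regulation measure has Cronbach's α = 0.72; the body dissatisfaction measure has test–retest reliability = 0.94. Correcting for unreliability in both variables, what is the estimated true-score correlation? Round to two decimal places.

0.51

r_true = r_obs / √(r_xx · r_yy) = 0.42 / √(0.72 × 0.94) = 0.42 / √0.6768 = 0.42 / 0.8227 ≈ 0.51.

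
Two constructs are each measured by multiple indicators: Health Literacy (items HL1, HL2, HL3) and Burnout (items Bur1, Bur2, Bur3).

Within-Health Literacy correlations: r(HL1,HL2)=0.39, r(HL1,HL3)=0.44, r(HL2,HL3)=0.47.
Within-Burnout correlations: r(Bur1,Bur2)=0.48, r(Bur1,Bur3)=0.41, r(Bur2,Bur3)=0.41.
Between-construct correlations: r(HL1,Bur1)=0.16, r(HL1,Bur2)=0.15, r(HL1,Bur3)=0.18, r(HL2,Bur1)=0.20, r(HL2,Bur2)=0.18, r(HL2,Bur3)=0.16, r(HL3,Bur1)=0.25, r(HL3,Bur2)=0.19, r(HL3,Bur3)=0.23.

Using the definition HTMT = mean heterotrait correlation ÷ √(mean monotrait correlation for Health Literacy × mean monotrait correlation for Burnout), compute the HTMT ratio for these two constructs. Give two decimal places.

0.44

Mean between = 1.70/9 = 0.1889.
Mean within-HL = 1.30/3 = 0.4333; mean within-Bur = 1.30/3 = 0.4333.
Geometric mean = √(0.4333 × 0.4333) = 0.4333.
HTMT = 0.1889 / 0.4333 = 0.44.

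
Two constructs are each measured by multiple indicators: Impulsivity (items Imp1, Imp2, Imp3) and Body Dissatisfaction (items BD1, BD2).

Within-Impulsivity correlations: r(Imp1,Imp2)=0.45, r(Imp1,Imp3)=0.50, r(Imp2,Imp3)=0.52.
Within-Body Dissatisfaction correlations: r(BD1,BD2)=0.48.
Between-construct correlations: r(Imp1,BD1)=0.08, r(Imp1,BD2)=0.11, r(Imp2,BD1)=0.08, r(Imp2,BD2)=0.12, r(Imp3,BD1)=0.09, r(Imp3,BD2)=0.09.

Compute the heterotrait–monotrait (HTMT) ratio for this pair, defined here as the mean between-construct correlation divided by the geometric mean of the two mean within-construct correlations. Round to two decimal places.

Mean between = 0.57/6 = 0.0950.
Mean within-Imp = 1.47/3 = 0.4900; mean within-BD = 0.48/1 = 0.4800.
Geometric mean = √(0.4900 × 0.4800) = 0.4850.
HTMT = 0.0950 / 0.4850 = 0.20.

0.20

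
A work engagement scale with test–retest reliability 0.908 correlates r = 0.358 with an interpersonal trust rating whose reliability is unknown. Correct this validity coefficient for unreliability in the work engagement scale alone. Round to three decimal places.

Single correction: r_c = r_obs / √r_xx = 0.358 / √0.908 = 0.358 / 0.9529 ≈ 0.376.

0.376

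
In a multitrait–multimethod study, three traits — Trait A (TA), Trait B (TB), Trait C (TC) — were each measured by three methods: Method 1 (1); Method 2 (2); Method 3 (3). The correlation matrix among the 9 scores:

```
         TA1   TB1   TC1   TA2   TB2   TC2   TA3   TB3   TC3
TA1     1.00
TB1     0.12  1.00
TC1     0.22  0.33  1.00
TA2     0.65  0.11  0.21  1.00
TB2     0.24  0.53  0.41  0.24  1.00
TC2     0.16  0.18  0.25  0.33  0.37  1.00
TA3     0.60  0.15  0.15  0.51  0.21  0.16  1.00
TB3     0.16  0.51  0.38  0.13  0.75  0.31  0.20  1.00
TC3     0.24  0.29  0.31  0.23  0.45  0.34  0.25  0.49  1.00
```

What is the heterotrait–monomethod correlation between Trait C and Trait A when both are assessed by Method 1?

0.22

Different traits, same method: r(TC1, TA1) = 0.22.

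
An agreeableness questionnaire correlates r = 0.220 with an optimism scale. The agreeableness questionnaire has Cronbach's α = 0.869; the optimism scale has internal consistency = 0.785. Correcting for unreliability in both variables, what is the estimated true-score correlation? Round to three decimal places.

r_true = r_obs / √(r_xx · r_yy) = 0.220 / √(0.869 × 0.785) = 0.220 / √0.682165 = 0.220 / 0.8259 ≈ 0.266.

0.266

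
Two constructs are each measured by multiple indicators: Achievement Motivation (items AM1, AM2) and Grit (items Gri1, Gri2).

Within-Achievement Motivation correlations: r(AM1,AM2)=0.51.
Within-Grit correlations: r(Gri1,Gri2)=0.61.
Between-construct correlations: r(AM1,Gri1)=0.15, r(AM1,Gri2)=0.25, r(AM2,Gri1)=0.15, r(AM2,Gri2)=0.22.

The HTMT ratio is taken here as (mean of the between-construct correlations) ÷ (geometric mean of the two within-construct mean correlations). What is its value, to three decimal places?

Between-construct mean = 0.77/4 = 0.1925.
Mean within-AM = 0.51/1 = 0.5100; mean within-Gri = 0.61/1 = 0.6100.
Geometric mean = √(0.5100 × 0.6100) = 0.5578.
HTMT = 0.1925 / 0.5578 = 0.345.

0.345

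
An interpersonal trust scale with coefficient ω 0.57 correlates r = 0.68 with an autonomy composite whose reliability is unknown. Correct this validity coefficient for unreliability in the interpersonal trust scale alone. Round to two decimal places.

Single correction: r_c = r_obs / √r_xx = 0.68 / √0.57 = 0.68 / 0.7550 ≈ 0.90.

0.90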